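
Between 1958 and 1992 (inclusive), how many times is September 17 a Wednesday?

5

Track September 17's weekday year by year (advancing +1, or +2 across a Feb 29):
  1958: Wed ✓  1959: Thu (+1)  1960: Sat (+2)  1961: Sun (+1)  1962: Mon (+1)
  1963: Tue (+1)  1964: Thu (+2)  1965: Fri (+1)  1966: Sat (+1)  1967: Sun (+1)
  1968: Tue (+2)  1969: Wed (+1) ✓  1970: Thu (+1)  1971: Fri (+1)  … (7 more years) …
  1979: Mon (+1)  1980: Wed (+2) ✓  1981: Thu (+1)  1982: Fri (+1)  1983: Sat (+1)
  1984: Mon (+2)  1985: Tue (+1)  1986: Wed (+1) ✓  1987: Thu (+1)  1988: Sat (+2)
  1989: Sun (+1)  1990: Mon (+1)  1991: Tue (+1)  1992: Thu (+2)
Wednesday years: 1958, 1969, 1975, 1980, 1986 — 5 in total.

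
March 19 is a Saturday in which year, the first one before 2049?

2044

From one year to the next, a fixed date's weekday advances by 1, or by 2 when a Feb 29 lies between the two dates.
2049: March 19 is Friday.
2048: Thursday (−1)
2047: Tuesday (−2)
2046: Monday (−1)
2045: Sunday (−1)
2044: Saturday (−1)
March 19 falls on a Saturday in 2044.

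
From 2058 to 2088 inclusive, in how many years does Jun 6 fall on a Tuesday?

Track Jun 6's weekday year by year (advancing +1, or +2 across a Feb 29):
  2058: Thu  2059: Fri (+1)  2060: Sun (+2)  2061: Mon (+1)  2062: Tue (+1) ✓
  2063: Wed (+1)  2064: Fri (+2)  2065: Sat (+1)  2066: Sun (+1)  2067: Mon (+1)
  2068: Wed (+2)  2069: Thu (+1)  2070: Fri (+1)  2071: Sat (+1)  … (3 more years) …
  2075: Thu (+1)  2076: Sat (+2)  2077: Sun (+1)  2078: Mon (+1)  2079: Tue (+1) ✓
  2080: Thu (+2)  2081: Fri (+1)  2082: Sat (+1)  2083: Sun (+1)  2084: Tue (+2) ✓
  2085: Wed (+1)  2086: Thu (+1)  2087: Fri (+1)  2088: Sun (+2)
Tuesday years: 2062, 2073, 2079, 2084 — 4 in total.

4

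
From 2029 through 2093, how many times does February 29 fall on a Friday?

Leap years in 2029–2093: 16 of them.
Feb 29 weekday advances by 5 (mod 7) from one leap year to the next four years later (or differs when a century non-leap intervenes).
Leap-day weekdays: 2032:Sun 2036:Fri✓ 2040:Wed 2044:Mon 2048:Sat 2052:Thu 2056:Tue 2060:Sun 2064:Fri✓ 2068:Wed 2072:Mon 2076:Sat 2080:Thu 2084:Tue 2088:Sun 2092:Fri✓
Friday: 2036, 2064, 2092 → 3.

3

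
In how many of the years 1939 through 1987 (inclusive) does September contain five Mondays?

September has 30 days; it has five Mondays when Monday falls among the first (month-length − 28) days — i.e. when September 1 is one of Monday/Sunday.
September 1 by year: 1939:Fri 1940:Sun✓ 1941:Mon✓ 1942:Tue 1943:Wed 1944:Fri 1945:Sat 1946:Sun✓ 1947:Mon✓ 1948:Wed 1949:Thu 1950:Fri 1951:Sat 1952:Mon✓ 1953:Tue …(19 more)… 1973:Sat 1974:Sun✓ 1975:Mon✓ 1976:Wed 1977:Thu 1978:Fri 1979:Sat 1980:Mon✓ 1981:Tue 1982:Wed 1983:Thu 1984:Sat 1985:Sun✓ 1986:Mon✓ 1987:Tue
Years with five Mondays: 1940, 1941, 1946, 1947, 1952, 1957, 1958, 1963, 1968, 1969, 1974, 1975, 1980, 1985, 1986 → 15.

15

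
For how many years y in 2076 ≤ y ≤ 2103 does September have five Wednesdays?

September has 30 days; it has five Wednesdays when Wednesday falls among the first (month-length − 28) days — i.e. when September 1 is one of Wednesday/Tuesday.
September 1 by year: 2076:Tue✓ 2077:Wed✓ 2078:Thu 2079:Fri 2080:Sun 2081:Mon 2082:Tue✓ 2083:Wed✓ 2084:Fri 2085:Sat 2086:Sun 2087:Mon 2088:Wed✓ 2089:Thu 2090:Fri 2091:Sat 2092:Mon 2093:Tue✓ 2094:Wed✓ 2095:Thu 2096:Sat 2097:Sun 2098:Mon 2099:Tue✓ 2100:Wed✓ 2101:Thu 2102:Fri 2103:Sat
Years with five Wednesdays: 2076, 2077, 2082, 2083, 2088, 2093, 2094, 2099, 2100 → 9.

9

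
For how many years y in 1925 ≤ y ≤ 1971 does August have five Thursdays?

August has 31 days; it has five Thursdays when Thursday falls among the first (month-length − 28) days — i.e. when August 1 is one of Thursday/Wednesday/Tuesday.
August 1 by year: 1925:Sat 1926:Sun 1927:Mon 1928:Wed✓ 1929:Thu✓ 1930:Fri 1931:Sat 1932:Mon 1933:Tue✓ 1934:Wed✓ 1935:Thu✓ 1936:Sat 1937:Sun 1938:Mon 1939:Tue✓ …(17 more)… 1957:Thu✓ 1958:Fri 1959:Sat 1960:Mon 1961:Tue✓ 1962:Wed✓ 1963:Thu✓ 1964:Sat 1965:Sun 1966:Mon 1967:Tue✓ 1968:Thu✓ 1969:Fri 1970:Sat 1971:Sun
Years with five Thursdays: 1928, 1929, 1933, 1934, 1935, 1939, 1940, 1944, 1945, 1946, 1950, 1951, 1956, 1957, 1961, 1962, 1963, 1967, 1968 → 19.

19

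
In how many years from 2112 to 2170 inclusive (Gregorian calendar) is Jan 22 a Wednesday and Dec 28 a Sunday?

Check each year's weekday for Jan 22 and Dec 28:
  2112: Fri/Wed  2113: Sun/Thu  2114: Mon/Fri  2115: Tue/Sat  2116: Wed/Mon  2117: Fri/Tue  2118: Sat/Wed  2119: Sun/Thu  2120: Mon/Sat  2121: Wed/Sun ✓  2122: Thu/Mon  2123: Fri/Tue  2124: Sat/Thu  2125: Mon/Fri  …(31 more)…  2157: Sat/Wed  2158: Sun/Thu  2159: Mon/Fri  2160: Tue/Sun  2161: Thu/Mon  2162: Fri/Tue  2163: Sat/Wed  2164: Sun/Fri  2165: Tue/Sat  2166: Wed/Sun ✓  2167: Thu/Mon  2168: Fri/Wed  2169: Sun/Thu  2170: Mon/Fri
Both conditions hold in: 2121, 2127, 2138, 2149, 2155, 2166 — 6.

6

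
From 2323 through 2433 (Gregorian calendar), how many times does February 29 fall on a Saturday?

Leap years in 2323–2433: 28 of them.
Feb 29 weekday advances by 5 (mod 7) from one leap year to the next four years later (or differs when a century non-leap intervenes).
Leap-day weekdays: 2324:Fri 2328:Wed 2332:Mon 2336:Sat✓ 2340:Thu 2344:Tue 2348:Sun 2352:Fri 2356:Wed 2360:Mon 2364:Sat✓ 2368:Thu 2372:Tue 2376:Sun 2380:Fri 2384:Wed 2388:Mon 2392:Sat✓ 2396:Thu 2400:Tue 2404:Sun 2408:Fri 2412:Wed 2416:Mon 2420:Sat✓ 2424:Thu 2428:Tue 2432:Sun
Saturday: 2336, 2364, 2392, 2420 → 4.

4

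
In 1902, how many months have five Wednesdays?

5

A month of length L has five Wednesdays iff its first Wednesday is on day ≤ L−28 (so day 1–3 in a 31-day month, 1–2 in a 30-day month, day 1 in a leap February).
Checking each month of 1902: Jan starts Wed (31d) ✓; Feb starts Sat (28d); Mar starts Sat (31d); Apr starts Tue (30d) ✓; May starts Thu (31d); Jun starts Sun (30d); Jul starts Tue (31d) ✓; Aug starts Fri (31d); Sep starts Mon (30d); Oct starts Wed (31d) ✓; Nov starts Sat (30d); Dec starts Mon (31d) ✓.
Five-Wednesday months: January, April, July, October, December → 5.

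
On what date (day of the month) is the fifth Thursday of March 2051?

March 1, 2051 is a Wednesday, so the first Thursday is the 2nd.
The fifth Thursday is 2 + 28 = 30.

30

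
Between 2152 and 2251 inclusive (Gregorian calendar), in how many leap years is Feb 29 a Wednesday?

Leap years in 2152–2251: 24 of them.
Feb 29 weekday advances by 5 (mod 7) from one leap year to the next four years later (or differs when a century non-leap intervenes).
Leap-day weekdays: 2152:Tue 2156:Sun 2160:Fri 2164:Wed✓ 2168:Mon 2172:Sat 2176:Thu 2180:Tue 2184:Sun 2188:Fri 2192:Wed✓ 2196:Mon 2204:Wed✓ 2208:Mon 2212:Sat 2216:Thu 2220:Tue 2224:Sun 2228:Fri 2232:Wed✓ 2236:Mon 2240:Sat 2244:Thu 2248:Tue
Wednesday: 2164, 2192, 2204, 2232 → 4.

4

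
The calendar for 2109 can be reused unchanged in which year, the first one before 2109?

Two years share a calendar iff Jan 1 falls on the same weekday and both are leap or both are common. 2109: Jan 1 is Tuesday, common year.
2108: Jan 1 Sunday, leap
2107: Jan 1 Saturday, common
2106: Jan 1 Friday, common
2105: Jan 1 Thursday, common
2104: Jan 1 Tuesday, leap
2103: Jan 1 Monday, common
2102: Jan 1 Sunday, common
2101: Jan 1 Saturday, common
2100: Jan 1 Friday, common
2099: Jan 1 Thursday, common
2098: Jan 1 Wednesday, common
2097: Jan 1 Tuesday, common
2097 matches on both conditions.

2097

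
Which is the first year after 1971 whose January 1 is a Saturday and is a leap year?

Jan 1 advances by 2 weekdays after a leap year and by 1 after a common year.
1971: Jan 1 is Friday.
1972: Saturday (leap)
1972 begins on a Saturday and is a leap year.

1972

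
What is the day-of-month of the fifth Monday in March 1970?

30

March 1, 1970 is a Sunday, so the first Monday is the 2nd.
The fifth Monday is 2 + 28 = 30.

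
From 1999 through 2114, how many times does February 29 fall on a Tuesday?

Leap years in 1999–2114: 28 of them.
Feb 29 weekday advances by 5 (mod 7) from one leap year to the next four years later (or differs when a century non-leap intervenes).
Leap-day weekdays: 2000:Tue✓ 2004:Sun 2008:Fri 2012:Wed 2016:Mon 2020:Sat 2024:Thu 2028:Tue✓ 2032:Sun 2036:Fri 2040:Wed 2044:Mon 2048:Sat 2052:Thu 2056:Tue✓ 2060:Sun 2064:Fri 2068:Wed 2072:Mon 2076:Sat 2080:Thu 2084:Tue✓ 2088:Sun 2092:Fri 2096:Wed 2104:Fri 2108:Wed 2112:Mon
Tuesday: 2000, 2028, 2056, 2084 → 4.

4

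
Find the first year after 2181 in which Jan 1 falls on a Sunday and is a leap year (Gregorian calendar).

Jan 1 advances by 2 weekdays after a leap year and by 1 after a common year.
2181: Jan 1 is Monday.
2182: Tuesday
2183: Wednesday
2184: Thursday (leap)
2185: Saturday
2186: Sunday
2187: Monday
2188: Tuesday (leap)
2189: Thursday
2190: Friday
2191: Saturday
2192: Sunday (leap)
2192 begins on a Sunday and is a leap year.

2192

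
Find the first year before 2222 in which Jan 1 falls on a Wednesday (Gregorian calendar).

2217

Jan 1 advances by 2 weekdays after a leap year and by 1 after a common year.
2222: Jan 1 is Tuesday.
2221: Monday
2220: Saturday (leap)
2219: Friday
2218: Thursday
2217: Wednesday
2217 begins on a Wednesday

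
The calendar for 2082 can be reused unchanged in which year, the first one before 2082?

2071

Two years share a calendar iff Jan 1 falls on the same weekday and both are leap or both are common. 2082: Jan 1 is Thursday, common year.
2081: Jan 1 Wednesday, common
2080: Jan 1 Monday, leap
2079: Jan 1 Sunday, common
2078: Jan 1 Saturday, common
2077: Jan 1 Friday, common
2076: Jan 1 Wednesday, leap
2075: Jan 1 Tuesday, common
2074: Jan 1 Monday, common
2073: Jan 1 Sunday, common
2072: Jan 1 Friday, leap
2071: Jan 1 Thursday, common
2071 matches on both conditions.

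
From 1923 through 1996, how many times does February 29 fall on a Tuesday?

Leap years in 1923–1996: 19 of them.
Feb 29 weekday advances by 5 (mod 7) from one leap year to the next four years later (or differs when a century non-leap intervenes).
Leap-day weekdays: 1924:Fri 1928:Wed 1932:Mon 1936:Sat 1940:Thu 1944:Tue✓ 1948:Sun 1952:Fri 1956:Wed 1960:Mon 1964:Sat 1968:Thu 1972:Tue✓ 1976:Sun 1980:Fri 1984:Wed 1988:Mon 1992:Sat 1996:Thu
Tuesday: 1944, 1972 → 2.

2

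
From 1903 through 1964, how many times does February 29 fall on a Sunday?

2

Leap years in 1903–1964: 16 of them.
Feb 29 weekday advances by 5 (mod 7) from one leap year to the next four years later (or differs when a century non-leap intervenes).
Leap-day weekdays: 1904:Mon 1908:Sat 1912:Thu 1916:Tue 1920:Sun✓ 1924:Fri 1928:Wed 1932:Mon 1936:Sat 1940:Thu 1944:Tue 1948:Sun✓ 1952:Fri 1956:Wed 1960:Mon 1964:Sat
Sunday: 1920, 1948 → 2.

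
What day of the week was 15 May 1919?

January 1, 1919 is a Wednesday.
May 15 is day 135 of the year, i.e. 134 days after Jan 1.
134 mod 7 = 1, so advance 1 weekday from Wednesday: Thursday.

Thursday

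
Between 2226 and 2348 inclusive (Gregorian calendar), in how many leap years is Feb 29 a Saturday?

Leap years in 2226–2348: 30 of them.
Feb 29 weekday advances by 5 (mod 7) from one leap year to the next four years later (or differs when a century non-leap intervenes).
Leap-day weekdays: 2228:Fri 2232:Wed 2236:Mon 2240:Sat✓ 2244:Thu 2248:Tue 2252:Sun 2256:Fri 2260:Wed 2264:Mon 2268:Sat✓ 2272:Thu 2276:Tue …(4 more)… 2296:Sat✓ 2304:Mon 2308:Sat✓ 2312:Thu 2316:Tue 2320:Sun 2324:Fri 2328:Wed 2332:Mon 2336:Sat✓ 2340:Thu 2344:Tue 2348:Sun
Saturday: 2240, 2268, 2296, 2308, 2336 → 5.

5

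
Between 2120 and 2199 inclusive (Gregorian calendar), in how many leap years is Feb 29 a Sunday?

3

Leap years in 2120–2199: 20 of them.
Feb 29 weekday advances by 5 (mod 7) from one leap year to the next four years later (or differs when a century non-leap intervenes).
Leap-day weekdays: 2120:Thu 2124:Tue 2128:Sun✓ 2132:Fri 2136:Wed 2140:Mon 2144:Sat 2148:Thu 2152:Tue 2156:Sun✓ 2160:Fri 2164:Wed 2168:Mon 2172:Sat 2176:Thu 2180:Tue 2184:Sun✓ 2188:Fri 2192:Wed 2196:Mon
Sunday: 2128, 2156, 2184 → 3.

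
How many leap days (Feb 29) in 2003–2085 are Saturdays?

Leap years in 2003–2085: 21 of them.
Feb 29 weekday advances by 5 (mod 7) from one leap year to the next four years later (or differs when a century non-leap intervenes).
Leap-day weekdays: 2004:Sun 2008:Fri 2012:Wed 2016:Mon 2020:Sat✓ 2024:Thu 2028:Tue 2032:Sun 2036:Fri 2040:Wed 2044:Mon 2048:Sat✓ 2052:Thu 2056:Tue 2060:Sun 2064:Fri 2068:Wed 2072:Mon 2076:Sat✓ 2080:Thu 2084:Tue
Saturday: 2020, 2048, 2076 → 3.

3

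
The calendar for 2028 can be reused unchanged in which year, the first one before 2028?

Two years share a calendar iff Jan 1 falls on the same weekday and both are leap or both are common. 2028: Jan 1 is Saturday, leap year.
2027: Jan 1 Friday, common
2026: Jan 1 Thursday, common
2025: Jan 1 Wednesday, common
2024: Jan 1 Monday, leap
2023: Jan 1 Sunday, common
2022: Jan 1 Saturday, common
2021: Jan 1 Friday, common
2020: Jan 1 Wednesday, leap
2019: Jan 1 Tuesday, common
2018: Jan 1 Monday, common
2017: Jan 1 Sunday, common
2016: Jan 1 Friday, leap
2015: Jan 1 Thursday, common
2014: Jan 1 Wednesday, common
2013: Jan 1 Tuesday, common
2012: Jan 1 Sunday, leap
2011: Jan 1 Saturday, common
2010: Jan 1 Friday, common
2009: Jan 1 Thursday, common
2008: Jan 1 Tuesday, leap
2007: Jan 1 Monday, common
2006: Jan 1 Sunday, common
2005: Jan 1 Saturday, common
2004: Jan 1 Thursday, leap
2003: Jan 1 Wednesday, common
2002: Jan 1 Tuesday, common
2001: Jan 1 Monday, common
2000: Jan 1 Saturday, leap
2000 matches on both conditions.

2000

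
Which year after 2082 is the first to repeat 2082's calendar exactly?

2093

Two years share a calendar iff Jan 1 falls on the same weekday and both are leap or both are common. 2082: Jan 1 is Thursday, common year.
2083: Jan 1 Friday, common
2084: Jan 1 Saturday, leap
2085: Jan 1 Monday, common
2086: Jan 1 Tuesday, common
2087: Jan 1 Wednesday, common
2088: Jan 1 Thursday, leap
2089: Jan 1 Saturday, common
2090: Jan 1 Sunday, common
2091: Jan 1 Monday, common
2092: Jan 1 Tuesday, leap
2093: Jan 1 Thursday, common
2093 matches on both conditions.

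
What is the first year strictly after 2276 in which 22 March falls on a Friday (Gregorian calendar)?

2278

From one year to the next, a fixed date's weekday advances by 1, or by 2 when a Feb 29 lies between the two dates.
2276: March 22 is Wednesday.
2277: Thursday (+1)
2278: Friday (+1)
22 March falls on a Friday in 2278.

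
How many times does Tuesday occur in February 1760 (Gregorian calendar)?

February 1760 has 29 days and begins on Friday.
The first Tuesday is February 5.
Tuesdays fall on 5, 12, 19, 26 — that's 4.

4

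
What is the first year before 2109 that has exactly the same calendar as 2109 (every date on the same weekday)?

Two years share a calendar iff Jan 1 falls on the same weekday and both are leap or both are common. 2109: Jan 1 is Tuesday, common year.
2108: Jan 1 Sunday, leap
2107: Jan 1 Saturday, common
2106: Jan 1 Friday, common
2105: Jan 1 Thursday, common
2104: Jan 1 Tuesday, leap
2103: Jan 1 Monday, common
2102: Jan 1 Sunday, common
2101: Jan 1 Saturday, common
2100: Jan 1 Friday, common
2099: Jan 1 Thursday, common
2098: Jan 1 Wednesday, common
2097: Jan 1 Tuesday, common
2097 matches on both conditions.

2097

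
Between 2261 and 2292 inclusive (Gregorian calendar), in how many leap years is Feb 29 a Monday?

2

Leap years in 2261–2292: 8 of them.
Feb 29 weekday advances by 5 (mod 7) from one leap year to the next four years later (or differs when a century non-leap intervenes).
Leap-day weekdays: 2264:Mon✓ 2268:Sat 2272:Thu 2276:Tue 2280:Sun 2284:Fri 2288:Wed 2292:Mon✓
Monday: 2264, 2292 → 2.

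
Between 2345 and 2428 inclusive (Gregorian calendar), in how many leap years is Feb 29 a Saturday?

3

Leap years in 2345–2428: 21 of them.
Feb 29 weekday advances by 5 (mod 7) from one leap year to the next four years later (or differs when a century non-leap intervenes).
Leap-day weekdays: 2348:Sun 2352:Fri 2356:Wed 2360:Mon 2364:Sat✓ 2368:Thu 2372:Tue 2376:Sun 2380:Fri 2384:Wed 2388:Mon 2392:Sat✓ 2396:Thu 2400:Tue 2404:Sun 2408:Fri 2412:Wed 2416:Mon 2420:Sat✓ 2424:Thu 2428:Tue
Saturday: 2364, 2392, 2420 → 3.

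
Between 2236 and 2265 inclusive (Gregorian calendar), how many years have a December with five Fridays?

December has 31 days; it has five Fridays when Friday falls among the first (month-length − 28) days — i.e. when December 1 is one of Friday/Thursday/Wednesday.
December 1 by year: 2236:Thu✓ 2237:Fri✓ 2238:Sat 2239:Sun 2240:Tue 2241:Wed✓ 2242:Thu✓ 2243:Fri✓ 2244:Sun 2245:Mon 2246:Tue 2247:Wed✓ 2248:Fri✓ 2249:Sat 2250:Sun 2251:Mon 2252:Wed✓ 2253:Thu✓ 2254:Fri✓ 2255:Sat 2256:Mon 2257:Tue 2258:Wed✓ 2259:Thu✓ 2260:Sat 2261:Sun 2262:Mon 2263:Tue 2264:Thu✓ 2265:Fri✓
Years with five Fridays: 2236, 2237, 2241, 2242, 2243, 2247, 2248, 2252, 2253, 2254, 2258, 2259, 2264, 2265 → 14.

14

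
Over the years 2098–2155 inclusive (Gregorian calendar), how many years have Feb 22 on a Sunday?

8

Track Feb 22's weekday year by year (advancing +1, or +2 across a Feb 29):
  2098: Sat  2099: Sun (+1) ✓  2100: Mon (+1)  2101: Tue (+1)  2102: Wed (+1)
  2103: Thu (+1)  2104: Fri (+1)  2105: Sun (+2) ✓  2106: Mon (+1)  2107: Tue (+1)
  2108: Wed (+1)  2109: Fri (+2)  2110: Sat (+1)  2111: Sun (+1) ✓  … (30 more years) …
  2142: Thu (+1)  2143: Fri (+1)  2144: Sat (+1)  2145: Mon (+2)  2146: Tue (+1)
  2147: Wed (+1)  2148: Thu (+1)  2149: Sat (+2)  2150: Sun (+1) ✓  2151: Mon (+1)
  2152: Tue (+1)  2153: Thu (+2)  2154: Fri (+1)  2155: Sat (+1)
Sunday years: 2099, 2105, 2111, 2122, 2128, 2133, 2139, 2150 — 8 in total.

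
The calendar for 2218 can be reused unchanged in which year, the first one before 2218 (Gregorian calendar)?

2207

Two years share a calendar iff Jan 1 falls on the same weekday and both are leap or both are common. 2218: Jan 1 is Thursday, common year.
2217: Jan 1 Wednesday, common
2216: Jan 1 Monday, leap
2215: Jan 1 Sunday, common
2214: Jan 1 Saturday, common
2213: Jan 1 Friday, common
2212: Jan 1 Wednesday, leap
2211: Jan 1 Tuesday, common
2210: Jan 1 Monday, common
2209: Jan 1 Sunday, common
2208: Jan 1 Friday, leap
2207: Jan 1 Thursday, common
2207 matches on both conditions.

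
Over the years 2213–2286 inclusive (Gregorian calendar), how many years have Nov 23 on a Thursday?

11

Track Nov 23's weekday year by year (advancing +1, or +2 across a Feb 29):
  2213: Tue  2214: Wed (+1)  2215: Thu (+1) ✓  2216: Sat (+2)  2217: Sun (+1)
  2218: Mon (+1)  2219: Tue (+1)  2220: Thu (+2) ✓  2221: Fri (+1)  2222: Sat (+1)
  2223: Sun (+1)  2224: Tue (+2)  2225: Wed (+1)  2226: Thu (+1) ✓  … (46 more years) …
  2273: Sun (+1)  2274: Mon (+1)  2275: Tue (+1)  2276: Thu (+2) ✓  2277: Fri (+1)
  2278: Sat (+1)  2279: Sun (+1)  2280: Tue (+2)  2281: Wed (+1)  2282: Thu (+1) ✓
  2283: Fri (+1)  2284: Sun (+2)  2285: Mon (+1)  2286: Tue (+1)
Thursday years: 2215, 2220, 2226, 2237, 2243, 2248, 2254, 2265, 2271, 2276, 2282 — 11 in total.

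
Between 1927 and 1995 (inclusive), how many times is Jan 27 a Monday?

10

Track Jan 27's weekday year by year (advancing +1, or +2 across a Feb 29):
  1927: Thu  1928: Fri (+1)  1929: Sun (+2)  1930: Mon (+1) ✓  1931: Tue (+1)
  1932: Wed (+1)  1933: Fri (+2)  1934: Sat (+1)  1935: Sun (+1)  1936: Mon (+1) ✓
  1937: Wed (+2)  1938: Thu (+1)  1939: Fri (+1)  1940: Sat (+1)  … (41 more years) …
  1982: Wed (+1)  1983: Thu (+1)  1984: Fri (+1)  1985: Sun (+2)  1986: Mon (+1) ✓
  1987: Tue (+1)  1988: Wed (+1)  1989: Fri (+2)  1990: Sat (+1)  1991: Sun (+1)
  1992: Mon (+1) ✓  1993: Wed (+2)  1994: Thu (+1)  1995: Fri (+1)
Monday years: 1930, 1936, 1941, 1947, 1958, 1964, 1969, 1975, 1986, 1992 — 10 in total.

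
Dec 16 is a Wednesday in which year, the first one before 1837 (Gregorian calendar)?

1835

From one year to the next, a fixed date's weekday advances by 1, or by 2 when a Feb 29 lies between the two dates.
1837: December 16 is Saturday.
1836: Friday (−1)
1835: Wednesday (−2)
Dec 16 falls on a Wednesday in 1835.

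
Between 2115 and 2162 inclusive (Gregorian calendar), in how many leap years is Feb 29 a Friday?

2

Leap years in 2115–2162: 12 of them.
Feb 29 weekday advances by 5 (mod 7) from one leap year to the next four years later (or differs when a century non-leap intervenes).
Leap-day weekdays: 2116:Sat 2120:Thu 2124:Tue 2128:Sun 2132:Fri✓ 2136:Wed 2140:Mon 2144:Sat 2148:Thu 2152:Tue 2156:Sun 2160:Fri✓
Friday: 2132, 2160 → 2.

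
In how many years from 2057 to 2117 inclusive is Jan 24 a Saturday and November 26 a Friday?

2

Check each year's weekday for Jan 24 and November 26:
  2057: Wed/Mon  2058: Thu/Tue  2059: Fri/Wed  2060: Sat/Fri ✓  2061: Mon/Sat  2062: Tue/Sun  2063: Wed/Mon  2064: Thu/Wed  2065: Sat/Thu  2066: Sun/Fri  2067: Mon/Sat  2068: Tue/Mon  2069: Thu/Tue  2070: Fri/Wed  …(33 more)…  2104: Thu/Wed  2105: Sat/Thu  2106: Sun/Fri  2107: Mon/Sat  2108: Tue/Mon  2109: Thu/Tue  2110: Fri/Wed  2111: Sat/Thu  2112: Sun/Sat  2113: Tue/Sun  2114: Wed/Mon  2115: Thu/Tue  2116: Fri/Thu  2117: Sun/Fri
Both conditions hold in: 2060, 2088 — 2.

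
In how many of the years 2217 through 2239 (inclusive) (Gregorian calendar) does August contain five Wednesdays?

August has 31 days; it has five Wednesdays when Wednesday falls among the first (month-length − 28) days — i.e. when August 1 is one of Wednesday/Tuesday/Monday.
August 1 by year: 2217:Fri 2218:Sat 2219:Sun 2220:Tue✓ 2221:Wed✓ 2222:Thu 2223:Fri 2224:Sun 2225:Mon✓ 2226:Tue✓ 2227:Wed✓ 2228:Fri 2229:Sat 2230:Sun 2231:Mon✓ 2232:Wed✓ 2233:Thu 2234:Fri 2235:Sat 2236:Mon✓ 2237:Tue✓ 2238:Wed✓ 2239:Thu
Years with five Wednesdays: 2220, 2221, 2225, 2226, 2227, 2231, 2232, 2236, 2237, 2238 → 10.

10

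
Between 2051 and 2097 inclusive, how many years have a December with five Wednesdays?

December has 31 days; it has five Wednesdays when Wednesday falls among the first (month-length − 28) days — i.e. when December 1 is one of Wednesday/Tuesday/Monday.
December 1 by year: 2051:Fri 2052:Sun 2053:Mon✓ 2054:Tue✓ 2055:Wed✓ 2056:Fri 2057:Sat 2058:Sun 2059:Mon✓ 2060:Wed✓ 2061:Thu 2062:Fri 2063:Sat 2064:Mon✓ 2065:Tue✓ …(17 more)… 2083:Wed✓ 2084:Fri 2085:Sat 2086:Sun 2087:Mon✓ 2088:Wed✓ 2089:Thu 2090:Fri 2091:Sat 2092:Mon✓ 2093:Tue✓ 2094:Wed✓ 2095:Thu 2096:Sat 2097:Sun
Years with five Wednesdays: 2053, 2054, 2055, 2059, 2060, 2064, 2065, 2066, 2070, 2071, 2076, 2077, 2081, 2082, 2083, 2087, 2088, 2092, 2093, 2094 → 20.

20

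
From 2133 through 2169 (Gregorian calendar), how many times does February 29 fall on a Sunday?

1

Leap years in 2133–2169: 9 of them.
Feb 29 weekday advances by 5 (mod 7) from one leap year to the next four years later (or differs when a century non-leap intervenes).
Leap-day weekdays: 2136:Wed 2140:Mon 2144:Sat 2148:Thu 2152:Tue 2156:Sun✓ 2160:Fri 2164:Wed 2168:Mon
Sunday: 2156 → 1.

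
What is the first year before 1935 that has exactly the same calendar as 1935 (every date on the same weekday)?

Two years share a calendar iff Jan 1 falls on the same weekday and both are leap or both are common. 1935: Jan 1 is Tuesday, common year.
1934: Jan 1 Monday, common
1933: Jan 1 Sunday, common
1932: Jan 1 Friday, leap
1931: Jan 1 Thursday, common
1930: Jan 1 Wednesday, common
1929: Jan 1 Tuesday, common
1929 matches on both conditions.

1929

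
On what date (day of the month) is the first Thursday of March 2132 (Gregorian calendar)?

March 1, 2132 is a Saturday, so the first Thursday is the 6th.
The first Thursday is 6 + 0 = 6.

6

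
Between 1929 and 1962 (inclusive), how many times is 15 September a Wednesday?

Track 15 September's weekday year by year (advancing +1, or +2 across a Feb 29):
  1929: Sun  1930: Mon (+1)  1931: Tue (+1)  1932: Thu (+2)  1933: Fri (+1)
  1934: Sat (+1)  1935: Sun (+1)  1936: Tue (+2)  1937: Wed (+1) ✓  1938: Thu (+1)
  1939: Fri (+1)  1940: Sun (+2)  1941: Mon (+1)  1942: Tue (+1)  … (6 more years) …
  1949: Thu (+1)  1950: Fri (+1)  1951: Sat (+1)  1952: Mon (+2)  1953: Tue (+1)
  1954: Wed (+1) ✓  1955: Thu (+1)  1956: Sat (+2)  1957: Sun (+1)  1958: Mon (+1)
  1959: Tue (+1)  1960: Thu (+2)  1961: Fri (+1)  1962: Sat (+1)
Wednesday years: 1937, 1943, 1948, 1954 — 4 in total.

4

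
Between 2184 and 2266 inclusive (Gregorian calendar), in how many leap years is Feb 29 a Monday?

Leap years in 2184–2266: 20 of them.
Feb 29 weekday advances by 5 (mod 7) from one leap year to the next four years later (or differs when a century non-leap intervenes).
Leap-day weekdays: 2184:Sun 2188:Fri 2192:Wed 2196:Mon✓ 2204:Wed 2208:Mon✓ 2212:Sat 2216:Thu 2220:Tue 2224:Sun 2228:Fri 2232:Wed 2236:Mon✓ 2240:Sat 2244:Thu 2248:Tue 2252:Sun 2256:Fri 2260:Wed 2264:Mon✓
Monday: 2196, 2208, 2236, 2264 → 4.

4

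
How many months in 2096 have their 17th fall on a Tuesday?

Check the 17th of each month of 2096: Jan 17: Tue, Feb 17: Fri, Mar 17: Sat, Apr 17: Tue, May 17: Thu, Jun 17: Sun, Jul 17: Tue, Aug 17: Fri, Sep 17: Mon, Oct 17: Wed, Nov 17: Sat, Dec 17: Mon.
Tuesday occurs in January, April, July — 3 months.

3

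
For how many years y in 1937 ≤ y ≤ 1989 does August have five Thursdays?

August has 31 days; it has five Thursdays when Thursday falls among the first (month-length − 28) days — i.e. when August 1 is one of Thursday/Wednesday/Tuesday.
August 1 by year: 1937:Sun 1938:Mon 1939:Tue✓ 1940:Thu✓ 1941:Fri 1942:Sat 1943:Sun 1944:Tue✓ 1945:Wed✓ 1946:Thu✓ 1947:Fri 1948:Sun 1949:Mon 1950:Tue✓ 1951:Wed✓ …(23 more)… 1975:Fri 1976:Sun 1977:Mon 1978:Tue✓ 1979:Wed✓ 1980:Fri 1981:Sat 1982:Sun 1983:Mon 1984:Wed✓ 1985:Thu✓ 1986:Fri 1987:Sat 1988:Mon 1989:Tue✓
Years with five Thursdays: 1939, 1940, 1944, 1945, 1946, 1950, 1951, 1956, 1957, 1961, 1962, 1963, 1967, 1968, 1972, 1973, 1974, 1978, 1979, 1984, 1985, 1989 → 22.

22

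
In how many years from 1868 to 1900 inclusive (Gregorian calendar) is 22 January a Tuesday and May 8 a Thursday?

1

Check each year's weekday for 22 January and May 8:
  1868: Wed/Fri  1869: Fri/Sat  1870: Sat/Sun  1871: Sun/Mon  1872: Mon/Wed  1873: Wed/Thu  1874: Thu/Fri  1875: Fri/Sat  1876: Sat/Mon  1877: Mon/Tue  1878: Tue/Wed  1879: Wed/Thu  1880: Thu/Sat  1881: Sat/Sun  …(5 more)…  1887: Sat/Sun  1888: Sun/Tue  1889: Tue/Wed  1890: Wed/Thu  1891: Thu/Fri  1892: Fri/Sun  1893: Sun/Mon  1894: Mon/Tue  1895: Tue/Wed  1896: Wed/Fri  1897: Fri/Sat  1898: Sat/Sun  1899: Sun/Mon  1900: Mon/Tue
Both conditions hold in: 1884 — 1.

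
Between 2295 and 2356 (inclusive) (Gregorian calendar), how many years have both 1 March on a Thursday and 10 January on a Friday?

Check each year's weekday for 1 March and 10 January:
  2295: Fri/Thu  2296: Sun/Fri  2297: Mon/Sun  2298: Tue/Mon  2299: Wed/Tue  2300: Thu/Wed  2301: Fri/Thu  2302: Sat/Fri  2303: Sun/Sat  2304: Tue/Sun  2305: Wed/Tue  2306: Thu/Wed  2307: Fri/Thu  2308: Sun/Fri  …(34 more)…  2343: Mon/Sun  2344: Wed/Mon  2345: Thu/Wed  2346: Fri/Thu  2347: Sat/Fri  2348: Mon/Sat  2349: Tue/Mon  2350: Wed/Tue  2351: Thu/Wed  2352: Sat/Thu  2353: Sun/Sat  2354: Mon/Sun  2355: Tue/Mon  2356: Thu/Tue
Both conditions hold in: no year — 0.

0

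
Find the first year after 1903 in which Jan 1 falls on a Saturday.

1910

Jan 1 advances by 2 weekdays after a leap year and by 1 after a common year.
1903: Jan 1 is Thursday.
1904: Friday (leap)
1905: Sunday
1906: Monday
1907: Tuesday
1908: Wednesday (leap)
1909: Friday
1910: Saturday
1910 begins on a Saturday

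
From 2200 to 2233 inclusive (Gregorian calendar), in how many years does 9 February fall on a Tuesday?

Track 9 February's weekday year by year (advancing +1, or +2 across a Feb 29):
  2200: Sun  2201: Mon (+1)  2202: Tue (+1) ✓  2203: Wed (+1)  2204: Thu (+1)
  2205: Sat (+2)  2206: Sun (+1)  2207: Mon (+1)  2208: Tue (+1) ✓  2209: Thu (+2)
  2210: Fri (+1)  2211: Sat (+1)  2212: Sun (+1)  2213: Tue (+2) ✓  … (6 more years) …
  2220: Wed (+1)  2221: Fri (+2)  2222: Sat (+1)  2223: Sun (+1)  2224: Mon (+1)
  2225: Wed (+2)  2226: Thu (+1)  2227: Fri (+1)  2228: Sat (+1)  2229: Mon (+2)
  2230: Tue (+1) ✓  2231: Wed (+1)  2232: Thu (+1)  2233: Sat (+2)
Tuesday years: 2202, 2208, 2213, 2219, 2230 — 5 in total.

5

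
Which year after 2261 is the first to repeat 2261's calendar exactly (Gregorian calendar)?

2267

Two years share a calendar iff Jan 1 falls on the same weekday and both are leap or both are common. 2261: Jan 1 is Tuesday, common year.
2262: Jan 1 Wednesday, common
2263: Jan 1 Thursday, common
2264: Jan 1 Friday, leap
2265: Jan 1 Sunday, common
2266: Jan 1 Monday, common
2267: Jan 1 Tuesday, common
2267 matches on both conditions.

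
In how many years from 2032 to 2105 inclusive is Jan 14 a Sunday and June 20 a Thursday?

Check each year's weekday for Jan 14 and June 20:
  2032: Wed/Sun  2033: Fri/Mon  2034: Sat/Tue  2035: Sun/Wed  2036: Mon/Fri  2037: Wed/Sat  2038: Thu/Sun  2039: Fri/Mon  2040: Sat/Wed  2041: Mon/Thu  2042: Tue/Fri  2043: Wed/Sat  2044: Thu/Mon  2045: Sat/Tue  …(46 more)…  2092: Mon/Fri  2093: Wed/Sat  2094: Thu/Sun  2095: Fri/Mon  2096: Sat/Wed  2097: Mon/Thu  2098: Tue/Fri  2099: Wed/Sat  2100: Thu/Sun  2101: Fri/Mon  2102: Sat/Tue  2103: Sun/Wed  2104: Mon/Fri  2105: Wed/Sat
Both conditions hold in: 2052, 2080 — 2.

2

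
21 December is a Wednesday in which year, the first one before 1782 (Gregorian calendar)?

From one year to the next, a fixed date's weekday advances by 1, or by 2 when a Feb 29 lies between the two dates.
1782: December 21 is Saturday.
1781: Friday (−1)
1780: Thursday (−1)
1779: Tuesday (−2)
1778: Monday (−1)
1777: Sunday (−1)
1776: Saturday (−1)
1775: Thursday (−2)
1774: Wednesday (−1)
21 December falls on a Wednesday in 1774.

1774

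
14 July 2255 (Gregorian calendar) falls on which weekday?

Saturday

January 1, 2255 is a Monday.
July 14 is day 195 of the year, i.e. 194 days after Jan 1.
194 mod 7 = 5, so advance 5 weekdays from Monday: Saturday.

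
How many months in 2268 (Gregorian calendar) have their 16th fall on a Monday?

2

Check the 16th of each month of 2268: Jan 16: Thu, Feb 16: Sun, Mar 16: Mon, Apr 16: Thu, May 16: Sat, Jun 16: Tue, Jul 16: Thu, Aug 16: Sun, Sep 16: Wed, Oct 16: Fri, Nov 16: Mon, Dec 16: Wed.
Monday occurs in March, November — 2 months.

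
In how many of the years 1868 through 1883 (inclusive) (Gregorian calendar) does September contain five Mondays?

4

September has 30 days; it has five Mondays when Monday falls among the first (month-length − 28) days — i.e. when September 1 is one of Monday/Sunday.
September 1 by year: 1868:Tue 1869:Wed 1870:Thu 1871:Fri 1872:Sun✓ 1873:Mon✓ 1874:Tue 1875:Wed 1876:Fri 1877:Sat 1878:Sun✓ 1879:Mon✓ 1880:Wed 1881:Thu 1882:Fri 1883:Sat
Years with five Mondays: 1872, 1873, 1878, 1879 → 4.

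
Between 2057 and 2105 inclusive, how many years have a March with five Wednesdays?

March has 31 days; it has five Wednesdays when Wednesday falls among the first (month-length − 28) days — i.e. when March 1 is one of Wednesday/Tuesday/Monday.
March 1 by year: 2057:Thu 2058:Fri 2059:Sat 2060:Mon✓ 2061:Tue✓ 2062:Wed✓ 2063:Thu 2064:Sat 2065:Sun 2066:Mon✓ 2067:Tue✓ 2068:Thu 2069:Fri 2070:Sat 2071:Sun …(19 more)… 2091:Thu 2092:Sat 2093:Sun 2094:Mon✓ 2095:Tue✓ 2096:Thu 2097:Fri 2098:Sat 2099:Sun 2100:Mon✓ 2101:Tue✓ 2102:Wed✓ 2103:Thu 2104:Sat 2105:Sun
Years with five Wednesdays: 2060, 2061, 2062, 2066, 2067, 2072, 2073, 2077, 2078, 2079, 2083, 2084, 2088, 2089, 2090, 2094, 2095, 2100, 2101, 2102 → 20.

20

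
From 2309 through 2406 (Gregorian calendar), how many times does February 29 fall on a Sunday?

Leap years in 2309–2406: 24 of them.
Feb 29 weekday advances by 5 (mod 7) from one leap year to the next four years later (or differs when a century non-leap intervenes).
Leap-day weekdays: 2312:Thu 2316:Tue 2320:Sun✓ 2324:Fri 2328:Wed 2332:Mon 2336:Sat 2340:Thu 2344:Tue 2348:Sun✓ 2352:Fri 2356:Wed 2360:Mon 2364:Sat 2368:Thu 2372:Tue 2376:Sun✓ 2380:Fri 2384:Wed 2388:Mon 2392:Sat 2396:Thu 2400:Tue 2404:Sun✓
Sunday: 2320, 2348, 2376, 2404 → 4.

4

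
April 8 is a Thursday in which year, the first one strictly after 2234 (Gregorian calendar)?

From one year to the next, a fixed date's weekday advances by 1, or by 2 when a Feb 29 lies between the two dates.
2234: April 8 is Tuesday.
2235: Wednesday (+1)
2236: Friday (+2)
2237: Saturday (+1)
2238: Sunday (+1)
2239: Monday (+1)
2240: Wednesday (+2)
2241: Thursday (+1)
April 8 falls on a Thursday in 2241.

2241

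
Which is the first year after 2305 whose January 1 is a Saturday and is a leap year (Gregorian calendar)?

2316

Jan 1 advances by 2 weekdays after a leap year and by 1 after a common year.
2305: Jan 1 is Sunday.
2306: Monday
2307: Tuesday
2308: Wednesday (leap)
2309: Friday
2310: Saturday
2311: Sunday
2312: Monday (leap)
2313: Wednesday
2314: Thursday
2315: Friday
2316: Saturday (leap)
2316 begins on a Saturday and is a leap year.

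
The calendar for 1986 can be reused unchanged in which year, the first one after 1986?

1997

Two years share a calendar iff Jan 1 falls on the same weekday and both are leap or both are common. 1986: Jan 1 is Wednesday, common year.
1987: Jan 1 Thursday, common
1988: Jan 1 Friday, leap
1989: Jan 1 Sunday, common
1990: Jan 1 Monday, common
1991: Jan 1 Tuesday, common
1992: Jan 1 Wednesday, leap
1993: Jan 1 Friday, common
1994: Jan 1 Saturday, common
1995: Jan 1 Sunday, common
1996: Jan 1 Monday, leap
1997: Jan 1 Wednesday, common
1997 matches on both conditions.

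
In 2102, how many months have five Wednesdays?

4

A month of length L has five Wednesdays iff its first Wednesday is on day ≤ L−28 (so day 1–3 in a 31-day month, 1–2 in a 30-day month, day 1 in a leap February).
Checking each month of 2102: Jan starts Sun (31d); Feb starts Wed (28d); Mar starts Wed (31d) ✓; Apr starts Sat (30d); May starts Mon (31d) ✓; Jun starts Thu (30d); Jul starts Sat (31d); Aug starts Tue (31d) ✓; Sep starts Fri (30d); Oct starts Sun (31d); Nov starts Wed (30d) ✓; Dec starts Fri (31d).
Five-Wednesday months: March, May, August, November → 4.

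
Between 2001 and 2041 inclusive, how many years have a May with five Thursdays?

May has 31 days; it has five Thursdays when Thursday falls among the first (month-length − 28) days — i.e. when May 1 is one of Thursday/Wednesday/Tuesday.
May 1 by year: 2001:Tue✓ 2002:Wed✓ 2003:Thu✓ 2004:Sat 2005:Sun 2006:Mon 2007:Tue✓ 2008:Thu✓ 2009:Fri 2010:Sat 2011:Sun 2012:Tue✓ 2013:Wed✓ 2014:Thu✓ 2015:Fri …(11 more)… 2027:Sat 2028:Mon 2029:Tue✓ 2030:Wed✓ 2031:Thu✓ 2032:Sat 2033:Sun 2034:Mon 2035:Tue✓ 2036:Thu✓ 2037:Fri 2038:Sat 2039:Sun 2040:Tue✓ 2041:Wed✓
Years with five Thursdays: 2001, 2002, 2003, 2007, 2008, 2012, 2013, 2014, 2018, 2019, 2024, 2025, 2029, 2030, 2031, 2035, 2036, 2040, 2041 → 19.

19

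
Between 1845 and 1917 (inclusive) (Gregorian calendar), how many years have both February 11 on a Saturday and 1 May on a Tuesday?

2

Check each year's weekday for February 11 and 1 May:
  1845: Tue/Thu  1846: Wed/Fri  1847: Thu/Sat  1848: Fri/Mon  1849: Sun/Tue  1850: Mon/Wed  1851: Tue/Thu  1852: Wed/Sat  1853: Fri/Sun  1854: Sat/Mon  1855: Sun/Tue  1856: Mon/Thu  1857: Wed/Fri  1858: Thu/Sat  …(45 more)…  1904: Thu/Sun  1905: Sat/Mon  1906: Sun/Tue  1907: Mon/Wed  1908: Tue/Fri  1909: Thu/Sat  1910: Fri/Sun  1911: Sat/Mon  1912: Sun/Wed  1913: Tue/Thu  1914: Wed/Fri  1915: Thu/Sat  1916: Fri/Mon  1917: Sun/Tue
Both conditions hold in: 1860, 1888 — 2.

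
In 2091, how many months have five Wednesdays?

4

A month of length L has five Wednesdays iff its first Wednesday is on day ≤ L−28 (so day 1–3 in a 31-day month, 1–2 in a 30-day month, day 1 in a leap February).
Checking each month of 2091: Jan starts Mon (31d) ✓; Feb starts Thu (28d); Mar starts Thu (31d); Apr starts Sun (30d); May starts Tue (31d) ✓; Jun starts Fri (30d); Jul starts Sun (31d); Aug starts Wed (31d) ✓; Sep starts Sat (30d); Oct starts Mon (31d) ✓; Nov starts Thu (30d); Dec starts Sat (31d).
Five-Wednesday months: January, May, August, October → 4.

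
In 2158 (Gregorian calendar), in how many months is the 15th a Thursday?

Check the 15th of each month of 2158: Jan 15: Sun, Feb 15: Wed, Mar 15: Wed, Apr 15: Sat, May 15: Mon, Jun 15: Thu, Jul 15: Sat, Aug 15: Tue, Sep 15: Fri, Oct 15: Sun, Nov 15: Wed, Dec 15: Fri.
Thursday occurs in June — 1 month.

1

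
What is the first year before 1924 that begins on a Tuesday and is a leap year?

Jan 1 advances by 2 weekdays after a leap year and by 1 after a common year.
1924: Jan 1 is Tuesday (leap).
1923: Monday
1922: Sunday
1921: Saturday
1920: Thursday (leap)
1919: Wednesday
1918: Tuesday
1917: Monday
1916: Saturday (leap)
1915: Friday
1914: Thursday
1913: Wednesday
1912: Monday (leap)
1911: Sunday
1910: Saturday
1909: Friday
1908: Wednesday (leap)
1907: Tuesday
1906: Monday
1905: Sunday
1904: Friday (leap)
1903: Thursday
1902: Wednesday
1901: Tuesday
1900: Monday
1899: Sunday
1898: Saturday
1897: Friday
1896: Wednesday (leap)
1895: Tuesday
1894: Monday
1893: Sunday
1892: Friday (leap)
1891: Thursday
1890: Wednesday
1889: Tuesday
1888: Sunday (leap)
1887: Saturday
1886: Friday
1885: Thursday
1884: Tuesday (leap)
1884 begins on a Tuesday and is a leap year.

1884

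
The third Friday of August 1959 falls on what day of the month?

21

August 1, 1959 is a Saturday, so the first Friday is the 7th.
The third Friday is 7 + 14 = 21.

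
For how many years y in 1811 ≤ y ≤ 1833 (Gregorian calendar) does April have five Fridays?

7

April has 30 days; it has five Fridays when Friday falls among the first (month-length − 28) days — i.e. when April 1 is one of Friday/Thursday.
April 1 by year: 1811:Mon 1812:Wed 1813:Thu✓ 1814:Fri✓ 1815:Sat 1816:Mon 1817:Tue 1818:Wed 1819:Thu✓ 1820:Sat 1821:Sun 1822:Mon 1823:Tue 1824:Thu✓ 1825:Fri✓ 1826:Sat 1827:Sun 1828:Tue 1829:Wed 1830:Thu✓ 1831:Fri✓ 1832:Sun 1833:Mon
Years with five Fridays: 1813, 1814, 1819, 1824, 1825, 1830, 1831 → 7.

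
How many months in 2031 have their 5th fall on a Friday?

2

Check the 5th of each month of 2031: Jan 5: Sun, Feb 5: Wed, Mar 5: Wed, Apr 5: Sat, May 5: Mon, Jun 5: Thu, Jul 5: Sat, Aug 5: Tue, Sep 5: Fri, Oct 5: Sun, Nov 5: Wed, Dec 5: Fri.
Friday occurs in September, December — 2 months.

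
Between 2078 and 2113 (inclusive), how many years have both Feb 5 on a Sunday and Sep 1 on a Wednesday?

Check each year's weekday for Feb 5 and Sep 1:
  2078: Sat/Thu  2079: Sun/Fri  2080: Mon/Sun  2081: Wed/Mon  2082: Thu/Tue  2083: Fri/Wed  2084: Sat/Fri  2085: Mon/Sat  2086: Tue/Sun  2087: Wed/Mon  2088: Thu/Wed  2089: Sat/Thu  2090: Sun/Fri  2091: Mon/Sat  …(8 more)…  2100: Fri/Wed  2101: Sat/Thu  2102: Sun/Fri  2103: Mon/Sat  2104: Tue/Mon  2105: Thu/Tue  2106: Fri/Wed  2107: Sat/Thu  2108: Sun/Sat  2109: Tue/Sun  2110: Wed/Mon  2111: Thu/Tue  2112: Fri/Thu  2113: Sun/Fri
Both conditions hold in: no year — 0.

0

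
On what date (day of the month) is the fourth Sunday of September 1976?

26

September 1, 1976 is a Wednesday, so the first Sunday is the 5th.
The fourth Sunday is 5 + 21 = 26.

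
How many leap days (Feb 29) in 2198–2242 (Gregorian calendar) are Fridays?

Leap years in 2198–2242: 10 of them.
Feb 29 weekday advances by 5 (mod 7) from one leap year to the next four years later (or differs when a century non-leap intervenes).
Leap-day weekdays: 2204:Wed 2208:Mon 2212:Sat 2216:Thu 2220:Tue 2224:Sun 2228:Fri✓ 2232:Wed 2236:Mon 2240:Sat
Friday: 2228 → 1.

1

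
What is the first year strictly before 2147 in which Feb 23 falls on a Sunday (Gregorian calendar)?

2144

From one year to the next, a fixed date's weekday advances by 1, or by 2 when a Feb 29 lies between the two dates.
2147: February 23 is Thursday.
2146: Wednesday (−1)
2145: Tuesday (−1)
2144: Sunday (−2)
Feb 23 falls on a Sunday in 2144.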